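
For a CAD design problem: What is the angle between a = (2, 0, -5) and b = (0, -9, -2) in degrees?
a·b = 10, |a|² = 29, |b|² = 85
cos θ = 10/√2465 ≈ 0.2014
θ ≈ 78.38°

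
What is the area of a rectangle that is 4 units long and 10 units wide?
Area = length * width
Area = 4 * 10
Area = 40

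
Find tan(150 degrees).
tan(150 degrees) = -0.5774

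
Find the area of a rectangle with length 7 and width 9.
Area = length * width
Area = 7 * 9
Area = 63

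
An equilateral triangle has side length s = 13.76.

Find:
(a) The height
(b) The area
(a) Height h = s·√3/2 = 13.76·√3/2 = 11.92
(b) Area = (√3/4)·s² = (√3/4)·13.76² = (√3/4)·189.338 = 81.99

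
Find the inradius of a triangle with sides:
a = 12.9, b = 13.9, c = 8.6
s = (a+b+c)/2 = (12.9+13.9+8.6)/2 = 17.7
Area = √(s(s-a)(s-b)(s-c)) = √(17.7·4.8·3.8·9.1) = 54.2026
r = Area/s = 54.2026/17.7 = 3.062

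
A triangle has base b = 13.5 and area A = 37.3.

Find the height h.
A = ½bh  →  h = 2A/b
h = 2·37.3/13.5 = 5.526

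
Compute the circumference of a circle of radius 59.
Circumference = 2 * pi * r
Circumference = 2 * pi * 59
Circumference = 370.71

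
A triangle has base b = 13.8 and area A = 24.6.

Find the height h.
A = ½bh  →  h = 2A/b
h = 2·24.6/13.8 = 3.565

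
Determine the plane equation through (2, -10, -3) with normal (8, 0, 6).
d = n·P = (8)(2) + (0)(-10) + (6)(-3) = -2
Plane: 8x + 6z = -2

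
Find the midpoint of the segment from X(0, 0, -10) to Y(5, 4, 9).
Midpoint = ((0+5)/2, (0+4)/2, (-10+9)/2) = (2.5, 2, -0.5)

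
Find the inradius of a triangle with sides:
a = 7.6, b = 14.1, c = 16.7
s = (a+b+c)/2 = (7.6+14.1+16.7)/2 = 19.2
Area = √(s(s-a)(s-b)(s-c)) = √(19.2·11.6·5.1·2.5) = 53.2886
r = Area/s = 53.2886/19.2 = 2.775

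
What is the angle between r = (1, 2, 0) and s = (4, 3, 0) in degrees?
r·s = 10, |r|² = 5, |s|² = 25
cos θ = 10/√125 ≈ 0.8944
θ ≈ 26.57°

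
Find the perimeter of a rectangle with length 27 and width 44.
Perimeter = 2 * (length + width)
Perimeter = 2 * (27 + 44)
Perimeter = 2 * 71
Perimeter = 142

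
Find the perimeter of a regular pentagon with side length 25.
Perimeter = number of sides * side length
Perimeter = 5 * 25
Perimeter = 125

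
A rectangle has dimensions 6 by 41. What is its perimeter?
Perimeter = 2 * (length + width)
Perimeter = 2 * (6 + 41)
Perimeter = 2 * 47
Perimeter = 94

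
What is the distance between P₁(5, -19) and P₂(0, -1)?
Using the distance formula: d = sqrt((x₂-x₁)² + (y₂-y₁)²)
dx = 0 - 5 = -5
dy = (-1) - (-19) = 18
d = sqrt((-5)² + 18²) = sqrt(25 + 324) = sqrt(349) = 18.68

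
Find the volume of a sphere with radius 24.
Volume = (4/3) * pi * r³
Volume = (4/3) * pi * 24³
Volume = (4/3) * pi * 13824
Volume = 57905.84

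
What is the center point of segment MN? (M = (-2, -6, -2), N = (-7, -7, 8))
Midpoint = ((-2-7)/2, (-6-7)/2, (-2+8)/2) = (-4.5, -6.5, 3)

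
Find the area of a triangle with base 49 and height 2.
Area = (1/2) * base * height
Area = (1/2) * 49 * 2
Area = 49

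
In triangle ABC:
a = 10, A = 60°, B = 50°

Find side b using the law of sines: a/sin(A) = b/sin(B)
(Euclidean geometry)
b = a·sin(B)/sin(A) = 10·sin(50°)/sin(60°)
b = 10·0.766044/0.866025 = 8.846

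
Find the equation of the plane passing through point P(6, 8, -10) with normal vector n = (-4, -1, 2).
d = n·P = (-4)(6) + (-1)(8) + (2)(-10) = -52
Plane: -4x - y + 2z = -52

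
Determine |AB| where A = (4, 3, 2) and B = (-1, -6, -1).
d = √[(-5)² + (-9)² + (-3)²] = √115 = 10.72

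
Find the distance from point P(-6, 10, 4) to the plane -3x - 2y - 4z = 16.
d = |(-3)(-6) + (-2)(10) + (-4)(4) - (16)| / √((-3)² + (-2)² + (-4)²) = 34/√29 = 6.314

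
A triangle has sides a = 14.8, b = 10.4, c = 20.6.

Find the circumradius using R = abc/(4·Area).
s = (a+b+c)/2 = 22.9
Area = √(s(s-a)(s-b)(s-c)) = √(22.9·8.1·12.5·2.3) = 73.0263
R = abc/(4·Area) = (14.8·10.4·20.6)/(4·73.0263) = 3170.752/292.1052 = 10.85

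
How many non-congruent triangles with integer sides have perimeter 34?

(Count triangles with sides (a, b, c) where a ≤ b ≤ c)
With a ≤ b ≤ c and a + b + c = 34, the triangle inequality a + b > c gives c < 34/2, so c ≤ 16.
Iterate a from 1 to ⌊p/3⌋ = 11; for each a, b ranges from a to ⌊(p−a)/2⌋ with c = p − a − b, keeping only c ≥ b.
Triples: (2, 16, 16), (3, 15, 16), (4, 14, 16), …
Count = 24 triangles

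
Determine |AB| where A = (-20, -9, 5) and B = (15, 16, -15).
d = √[(35)² + (25)² + (-20)²] = √2250 = 47.43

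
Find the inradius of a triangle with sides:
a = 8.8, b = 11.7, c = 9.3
s = (a+b+c)/2 = (8.8+11.7+9.3)/2 = 14.9
Area = √(s(s-a)(s-b)(s-c)) = √(14.9·6.1·3.2·5.6) = 40.3578
r = Area/s = 40.3578/14.9 = 2.709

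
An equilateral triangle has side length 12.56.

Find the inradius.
For an equilateral triangle, r = s/(2√3) where s is the side.
r = 12.56/(2√3) = 12.56/3.464102 = 3.626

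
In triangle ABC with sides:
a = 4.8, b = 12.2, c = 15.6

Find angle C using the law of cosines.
cos(C) = (a² + b² - c²)/(2ab)
cos(C) = (4.8² + 12.2² - 15.6²)/(2·4.8·12.2) = -71.48/117.12 = -0.610314
C = arccos(-0.610314) = 127.6°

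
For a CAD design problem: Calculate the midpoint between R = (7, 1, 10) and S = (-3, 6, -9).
Midpoint = ((7-3)/2, (1+6)/2, (10-9)/2) = (2, 3.5, 0.5)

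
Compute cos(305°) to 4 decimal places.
cos(305 degrees) = 0.5736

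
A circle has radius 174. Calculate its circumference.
Circumference = 2 * pi * r
Circumference = 2 * pi * 174
Circumference = 1093.27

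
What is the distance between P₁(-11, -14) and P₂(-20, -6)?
Using the distance formula: d = sqrt((x₂-x₁)² + (y₂-y₁)²)
dx = (-20) - (-11) = -9
dy = (-6) - (-14) = 8
d = sqrt((-9)² + 8²) = sqrt(81 + 64) = sqrt(145) = 12.04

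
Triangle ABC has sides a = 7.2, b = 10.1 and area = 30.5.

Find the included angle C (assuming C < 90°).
Area = ½ab·sin(C)  →  sin(C) = 2·Area/(ab)
sin(C) = 2·30.5/(7.2·10.1) = 0.838834
C = arcsin(0.838834) = 57.02°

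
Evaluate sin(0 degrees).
sin(0 degrees) = 0
Decimal approximation: 0.0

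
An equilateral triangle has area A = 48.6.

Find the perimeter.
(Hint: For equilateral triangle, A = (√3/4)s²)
A = (√3/4)s²  →  s² = 4A/√3 = 4·48.6/√3 = 112.237
s = 10.5942
Perimeter = 3s = 31.78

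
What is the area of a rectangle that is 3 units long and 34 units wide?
Area = length * width
Area = 3 * 34
Area = 102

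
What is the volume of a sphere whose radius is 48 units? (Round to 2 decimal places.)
Volume = (4/3) * pi * r³
Volume = (4/3) * pi * 48³
Volume = (4/3) * pi * 110592
Volume = 463246.69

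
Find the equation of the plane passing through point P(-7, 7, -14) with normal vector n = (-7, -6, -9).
d = n·P = (-7)(-7) + (-6)(7) + (-9)(-14) = 133
Plane: -7x - 6y - 9z = 133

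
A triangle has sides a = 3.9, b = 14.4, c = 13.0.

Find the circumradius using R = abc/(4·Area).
s = (a+b+c)/2 = 15.65
Area = √(s(s-a)(s-b)(s-c)) = √(15.65·11.75·1.25·2.65) = 24.6805
R = abc/(4·Area) = (3.9·14.4·13.0)/(4·24.6805) = 730.08/98.722 = 7.395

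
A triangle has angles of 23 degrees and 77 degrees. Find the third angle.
Sum of angles in a triangle = 180 degrees
Third angle = 180 - 23 - 77
Third angle = 80 degrees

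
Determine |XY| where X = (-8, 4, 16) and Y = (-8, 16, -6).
d = √[(0)² + (12)² + (-22)²] = √628 = 25.06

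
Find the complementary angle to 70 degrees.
Complementary angles sum to 90 degrees.
Other angle = 90 - 70
Other angle = 20 degrees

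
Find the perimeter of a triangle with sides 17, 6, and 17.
Perimeter = sum of all sides
Perimeter = 17 + 6 + 17
Perimeter = 40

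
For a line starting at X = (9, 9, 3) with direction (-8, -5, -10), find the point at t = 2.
P(2) = (9 + (-8)(2), 9 + (-5)(2), 3 + (-10)(2)) = (-7, -1, -17)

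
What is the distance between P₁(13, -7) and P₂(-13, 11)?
Using the distance formula: d = sqrt((x₂-x₁)² + (y₂-y₁)²)
dx = (-13) - 13 = -26
dy = 11 - (-7) = 18
d = sqrt((-26)² + 18²) = sqrt(676 + 324) = sqrt(1000) = 31.62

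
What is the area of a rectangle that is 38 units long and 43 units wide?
Area = length * width
Area = 38 * 43
Area = 1634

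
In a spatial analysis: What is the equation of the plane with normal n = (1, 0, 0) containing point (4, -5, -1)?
d = n·P = (1)(4) + (0)(-5) + (0)(-1) = 4
Plane: x = 4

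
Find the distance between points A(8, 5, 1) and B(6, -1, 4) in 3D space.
d = √[(-2)² + (-6)² + (3)²] = √49 = 7.0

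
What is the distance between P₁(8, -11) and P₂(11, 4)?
Using the distance formula: d = sqrt((x₂-x₁)² + (y₂-y₁)²)
dx = 11 - 8 = 3
dy = 4 - (-11) = 15
d = sqrt(3² + 15²) = sqrt(9 + 225) = sqrt(234) = 15.30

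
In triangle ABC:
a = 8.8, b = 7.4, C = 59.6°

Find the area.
Using A = ½ab·sin(C):
A = ½·8.8·7.4·sin(59.6°) = ½·65.12·0.862514 = 28.08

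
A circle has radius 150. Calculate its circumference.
Circumference = 2 * pi * r
Circumference = 2 * pi * 150
Circumference = 942.48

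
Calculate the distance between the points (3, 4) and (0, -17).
Using the distance formula: d = sqrt((x₂-x₁)² + (y₂-y₁)²)
dx = 0 - 3 = -3
dy = (-17) - 4 = -21
d = sqrt((-3)² + (-21)²) = sqrt(9 + 441) = sqrt(450) = 21.21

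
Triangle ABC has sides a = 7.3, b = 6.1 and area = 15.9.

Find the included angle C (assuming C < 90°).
Area = ½ab·sin(C)  →  sin(C) = 2·Area/(ab)
sin(C) = 2·15.9/(7.3·6.1) = 0.714125
C = arcsin(0.714125) = 45.57°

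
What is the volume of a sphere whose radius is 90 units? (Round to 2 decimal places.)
Volume = (4/3) * pi * r³
Volume = (4/3) * pi * 90³
Volume = (4/3) * pi * 729000
Volume = 3053628.06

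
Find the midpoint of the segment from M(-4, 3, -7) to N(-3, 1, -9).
Midpoint = ((-4-3)/2, (3+1)/2, (-7-9)/2) = (-3.5, 2, -8)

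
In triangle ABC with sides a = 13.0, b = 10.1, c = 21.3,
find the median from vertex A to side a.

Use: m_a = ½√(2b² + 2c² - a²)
m_a = ½√(2·10.1² + 2·21.3² - 13.0²)
m_a = ½√(204.02 + 907.38 - 169) = ½√942.4 = 15.35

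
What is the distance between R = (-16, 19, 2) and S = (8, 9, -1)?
d = √[(24)² + (-10)² + (-3)²] = √685 = 26.17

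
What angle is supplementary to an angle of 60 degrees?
Supplementary angles sum to 180 degrees.
Other angle = 180 - 60
Other angle = 120 degrees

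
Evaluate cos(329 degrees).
cos(329 degrees) = 0.8572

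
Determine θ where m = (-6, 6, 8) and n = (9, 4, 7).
m·n = 26, |m|² = 136, |n|² = 146
cos θ = 26/√19856 ≈ 0.1845
θ ≈ 79.37°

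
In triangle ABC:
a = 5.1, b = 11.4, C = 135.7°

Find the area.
Using A = ½ab·sin(C):
A = ½·5.1·11.4·sin(135.7°) = ½·58.14·0.698415 = 20.3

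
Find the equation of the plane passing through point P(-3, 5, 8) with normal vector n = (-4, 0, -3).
d = n·P = (-4)(-3) + (0)(5) + (-3)(8) = -12
Plane: -4x - 3z = -12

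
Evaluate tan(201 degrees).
tan(201 degrees) = 0.3839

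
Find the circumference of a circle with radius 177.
Circumference = 2 * pi * r
Circumference = 2 * pi * 177
Circumference = 1112.12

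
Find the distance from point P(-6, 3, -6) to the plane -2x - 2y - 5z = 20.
d = |(-2)(-6) + (-2)(3) + (-5)(-6) - (20)| / √((-2)² + (-2)² + (-5)²) = 16/√33 = 2.785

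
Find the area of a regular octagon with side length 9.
For a regular 8-gon with side length s = 9:
Apothem a = s / (2*tan(pi/8)) = 9 / (2*tan(pi/8)) ≈ 10.864
Perimeter P = 8 * 9 = 72
Area = (1/2) * P * a = (1/2) * 72 * 10.864 = 391.10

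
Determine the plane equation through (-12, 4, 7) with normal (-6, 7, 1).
d = n·P = (-6)(-12) + (7)(4) + (1)(7) = 107
Plane: -6x + 7y + z = 107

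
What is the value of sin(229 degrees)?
sin(229 degrees) = -0.7547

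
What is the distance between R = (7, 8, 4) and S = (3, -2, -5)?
d = √[(-4)² + (-10)² + (-9)²] = √197 = 14.04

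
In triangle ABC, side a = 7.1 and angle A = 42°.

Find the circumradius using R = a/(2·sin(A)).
R = a/(2·sin(A)) = 7.1/(2·sin(42°))
R = 7.1/(2·0.669131) = 7.1/1.338261 = 5.305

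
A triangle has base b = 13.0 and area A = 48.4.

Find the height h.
A = ½bh  →  h = 2A/b
h = 2·48.4/13.0 = 7.446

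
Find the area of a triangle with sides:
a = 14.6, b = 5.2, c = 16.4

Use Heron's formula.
s = (a+b+c)/2 = (14.6+5.2+16.4)/2 = 18.1
A = √(s(s-a)(s-b)(s-c)) = √(18.1·3.5·12.9·1.7)
A = √1389.27 = 37.27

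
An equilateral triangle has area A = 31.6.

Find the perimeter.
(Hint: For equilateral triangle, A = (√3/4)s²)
A = (√3/4)s²  →  s² = 4A/√3 = 4·31.6/√3 = 72.9771
s = 8.54266
Perimeter = 3s = 25.63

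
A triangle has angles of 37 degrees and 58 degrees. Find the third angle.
Sum of angles in a triangle = 180 degrees
Third angle = 180 - 37 - 58
Third angle = 85 degrees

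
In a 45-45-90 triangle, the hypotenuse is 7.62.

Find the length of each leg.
In a 45-45-90 triangle, hypotenuse = leg·√2  →  leg = hypotenuse/√2
leg = 7.62/√2 = 5.388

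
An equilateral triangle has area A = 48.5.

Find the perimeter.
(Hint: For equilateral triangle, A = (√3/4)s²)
A = (√3/4)s²  →  s² = 4A/√3 = 4·48.5/√3 = 112.006
s = 10.5833
Perimeter = 3s = 31.75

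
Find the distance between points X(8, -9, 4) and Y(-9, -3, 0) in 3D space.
d = √[(-17)² + (6)² + (-4)²] = √341 = 18.47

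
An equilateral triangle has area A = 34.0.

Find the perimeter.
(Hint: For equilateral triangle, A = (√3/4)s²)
A = (√3/4)s²  →  s² = 4A/√3 = 4·34.0/√3 = 78.5196
s = 8.86113
Perimeter = 3s = 26.58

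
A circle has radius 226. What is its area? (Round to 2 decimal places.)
Area = pi * r²
Area = pi * 226²
Area = pi * 51076
Area = 160459.99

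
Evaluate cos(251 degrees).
cos(251 degrees) = -0.3256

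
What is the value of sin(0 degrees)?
sin(0 degrees) = 0
Decimal approximation: 0.0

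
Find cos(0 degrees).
cos(0 degrees) = 1
Decimal approximation: 1.0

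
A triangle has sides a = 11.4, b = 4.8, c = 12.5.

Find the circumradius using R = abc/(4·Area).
s = (a+b+c)/2 = 14.35
Area = √(s(s-a)(s-b)(s-c)) = √(14.35·2.95·9.55·1.85) = 27.3479
R = abc/(4·Area) = (11.4·4.8·12.5)/(4·27.3479) = 684/109.3916 = 6.253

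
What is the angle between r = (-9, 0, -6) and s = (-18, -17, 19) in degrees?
r·s = 48, |r|² = 117, |s|² = 974
cos θ = 48/√113958 ≈ 0.1422
θ ≈ 81.83°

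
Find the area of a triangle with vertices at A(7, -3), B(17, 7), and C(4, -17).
Using the coordinate formula: Area = (1/2)|x₁(y₂-y₃) + x₂(y₃-y₁) + x₃(y₁-y₂)|
Area = (1/2)|7(7-(-17)) + 17((-17)-(-3)) + 4((-3)-7)|
Area = (1/2)|7*24 + 17*(-14) + 4*(-10)|
Area = (1/2)|168 + (-238) + (-40)|
Area = (1/2)*110 = 55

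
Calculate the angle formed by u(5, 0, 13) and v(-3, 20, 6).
u·v = 63, |u|² = 194, |v|² = 445
cos θ = 63/√86330 ≈ 0.2144
θ ≈ 77.62°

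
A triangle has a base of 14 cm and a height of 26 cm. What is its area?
Area = (1/2) * base * height
Area = (1/2) * 14 * 26
Area = 182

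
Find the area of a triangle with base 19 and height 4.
Area = (1/2) * base * height
Area = (1/2) * 19 * 4
Area = 38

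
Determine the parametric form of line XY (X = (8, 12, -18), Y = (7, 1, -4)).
Direction vector d = Y - X = (-1, -11, 14)
x = 8 - t, y = 12 - 11t, z = -18 + 14t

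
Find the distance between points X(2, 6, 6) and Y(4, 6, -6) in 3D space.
d = √[(2)² + (0)² + (-12)²] = √148 = 12.17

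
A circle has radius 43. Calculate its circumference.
Circumference = 2 * pi * r
Circumference = 2 * pi * 43
Circumference = 270.18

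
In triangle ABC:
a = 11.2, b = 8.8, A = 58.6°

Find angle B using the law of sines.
sin(B)/b = sin(A)/a
sin(B) = b·sin(A)/a = 8.8·sin(58.6°)/11.2 = 0.670647
B = arcsin(0.670647) = 42.12°  (b ≤ a, so B ≤ A and the acute solution is unique)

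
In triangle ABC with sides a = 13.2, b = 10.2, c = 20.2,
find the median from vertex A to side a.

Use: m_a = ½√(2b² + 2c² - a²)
m_a = ½√(2·10.2² + 2·20.2² - 13.2²)
m_a = ½√(208.08 + 816.08 - 174.24) = ½√849.92 = 14.58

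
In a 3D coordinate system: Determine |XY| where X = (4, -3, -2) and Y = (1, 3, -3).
d = √[(-3)² + (6)² + (-1)²] = √46 = 6.782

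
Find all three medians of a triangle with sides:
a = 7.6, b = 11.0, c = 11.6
Using m_x = ½√(2y² + 2z² - x²):
m_a = ½√(2·11.0² + 2·11.6² - 7.6²) = ½√453.36 = 10.65
m_b = ½√(2·7.6² + 2·11.6² - 11.0²) = ½√263.64 = 8.118
m_c = ½√(2·7.6² + 2·11.0² - 11.6²) = ½√222.96 = 7.466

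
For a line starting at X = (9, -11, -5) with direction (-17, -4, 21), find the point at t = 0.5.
P(0.5) = (9 + (-17)(0.5), -11 + (-4)(0.5), -5 + 21(0.5)) = (0.5, -13, 5.5)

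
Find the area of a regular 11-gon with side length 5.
For a regular 11-gon with side length s = 5:
Apothem a = s / (2*tan(pi/11)) = 5 / (2*tan(pi/11)) ≈ 8.5142
Perimeter P = 11 * 5 = 55
Area = (1/2) * P * a = (1/2) * 55 * 8.5142 = 234.14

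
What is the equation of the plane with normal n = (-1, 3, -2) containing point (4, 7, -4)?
d = n·P = (-1)(4) + (3)(7) + (-2)(-4) = 25
Plane: -x + 3y - 2z = 25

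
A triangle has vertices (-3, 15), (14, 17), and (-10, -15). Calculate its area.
Using the coordinate formula: Area = (1/2)|x₁(y₂-y₃) + x₂(y₃-y₁) + x₃(y₁-y₂)|
Area = (1/2)|(-3)(17-(-15)) + 14((-15)-15) + (-10)(15-17)|
Area = (1/2)|(-3)*32 + 14*(-30) + (-10)*(-2)|
Area = (1/2)|(-96) + (-420) + 20|
Area = (1/2)*496 = 248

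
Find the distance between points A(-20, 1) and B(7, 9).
Using the distance formula: d = sqrt((x₂-x₁)² + (y₂-y₁)²)
dx = 7 - (-20) = 27
dy = 9 - 1 = 8
d = sqrt(27² + 8²) = sqrt(729 + 64) = sqrt(793) = 28.16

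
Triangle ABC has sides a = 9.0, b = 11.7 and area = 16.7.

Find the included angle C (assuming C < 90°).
Area = ½ab·sin(C)  →  sin(C) = 2·Area/(ab)
sin(C) = 2·16.7/(9.0·11.7) = 0.317189
C = arcsin(0.317189) = 18.49°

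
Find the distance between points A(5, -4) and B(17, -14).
Using the distance formula: d = sqrt((x₂-x₁)² + (y₂-y₁)²)
dx = 17 - 5 = 12
dy = (-14) - (-4) = -10
d = sqrt(12² + (-10)²) = sqrt(144 + 100) = sqrt(244) = 15.62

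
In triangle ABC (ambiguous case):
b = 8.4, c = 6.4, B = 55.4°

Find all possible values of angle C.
sin(C)/c = sin(B)/b  →  sin(C) = c·sin(B)/b = 6.4·sin(55.4°)/8.4 = 0.627152
C₁ = arcsin(0.627152) = 38.84°,  C₂ = 180° - C₁ = 141.16°
Check C₂: A = 180° - 55.4° - 141.16° = -16.56° ≤ 0, rejected
C = 38.84° (one solution)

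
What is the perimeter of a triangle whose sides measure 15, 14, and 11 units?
Perimeter = sum of all sides
Perimeter = 15 + 14 + 11
Perimeter = 40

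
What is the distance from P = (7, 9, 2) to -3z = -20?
d = |0(7) + 0(9) + (-3)(2) - (-20)| / √(0² + 0² + (-3)²) = 14/√9 = 4.667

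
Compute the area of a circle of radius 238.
Area = pi * r²
Area = pi * 238²
Area = pi * 56644
Area = 177952.37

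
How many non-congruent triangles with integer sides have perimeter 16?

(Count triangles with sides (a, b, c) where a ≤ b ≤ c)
With a ≤ b ≤ c and a + b + c = 16, the triangle inequality a + b > c gives c < 16/2, so c ≤ 7.
Iterate a from 1 to ⌊p/3⌋ = 5; for each a, b ranges from a to ⌊(p−a)/2⌋ with c = p − a − b, keeping only c ≥ b.
Triples: (2, 7, 7), (3, 6, 7), (4, 5, 7), …
Count = 5 triangles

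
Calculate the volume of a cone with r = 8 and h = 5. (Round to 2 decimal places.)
Volume = (1/3) * pi * r² * h
Volume = (1/3) * pi * 8² * 5
Volume = (1/3) * pi * 64 * 5
Volume = (1/3) * pi * 320
Volume = 335.10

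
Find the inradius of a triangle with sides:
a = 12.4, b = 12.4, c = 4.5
s = (a+b+c)/2 = (12.4+12.4+4.5)/2 = 14.65
Area = √(s(s-a)(s-b)(s-c)) = √(14.65·2.25·2.25·10.15) = 27.4369
r = Area/s = 27.4369/14.65 = 1.873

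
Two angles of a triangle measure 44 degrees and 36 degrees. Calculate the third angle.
Sum of angles in a triangle = 180 degrees
Third angle = 180 - 44 - 36
Third angle = 100 degrees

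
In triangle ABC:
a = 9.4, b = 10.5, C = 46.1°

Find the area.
Using A = ½ab·sin(C):
A = ½·9.4·10.5·sin(46.1°) = ½·98.7·0.720551 = 35.56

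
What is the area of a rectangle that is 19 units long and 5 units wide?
Area = length * width
Area = 19 * 5
Area = 95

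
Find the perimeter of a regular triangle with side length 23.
Perimeter = number of sides * side length
Perimeter = 3 * 23
Perimeter = 69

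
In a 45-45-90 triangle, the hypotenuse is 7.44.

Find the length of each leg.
In a 45-45-90 triangle, hypotenuse = leg·√2  →  leg = hypotenuse/√2
leg = 7.44/√2 = 5.261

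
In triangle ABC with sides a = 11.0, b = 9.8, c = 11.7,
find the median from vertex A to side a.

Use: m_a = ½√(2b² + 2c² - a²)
m_a = ½√(2·9.8² + 2·11.7² - 11.0²)
m_a = ½√(192.08 + 273.78 - 121) = ½√344.86 = 9.285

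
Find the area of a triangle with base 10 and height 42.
Area = (1/2) * base * height
Area = (1/2) * 10 * 42
Area = 210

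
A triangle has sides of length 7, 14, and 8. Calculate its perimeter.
Perimeter = sum of all sides
Perimeter = 7 + 14 + 8
Perimeter = 29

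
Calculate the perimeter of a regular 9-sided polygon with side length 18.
Perimeter = number of sides * side length
Perimeter = 9 * 18
Perimeter = 162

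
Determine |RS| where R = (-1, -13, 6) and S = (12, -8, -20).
d = √[(13)² + (5)² + (-26)²] = √870 = 29.5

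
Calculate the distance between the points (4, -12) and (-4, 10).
Using the distance formula: d = sqrt((x₂-x₁)² + (y₂-y₁)²)
dx = (-4) - 4 = -8
dy = 10 - (-12) = 22
d = sqrt((-8)² + 22²) = sqrt(64 + 484) = sqrt(548) = 23.41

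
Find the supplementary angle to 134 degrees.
Supplementary angles sum to 180 degrees.
Other angle = 180 - 134
Other angle = 46 degrees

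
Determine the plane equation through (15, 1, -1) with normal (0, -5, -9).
d = n·P = (0)(15) + (-5)(1) + (-9)(-1) = 4
Plane: -5y - 9z = 4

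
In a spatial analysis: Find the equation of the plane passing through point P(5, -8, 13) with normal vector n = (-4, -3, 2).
d = n·P = (-4)(5) + (-3)(-8) + (2)(13) = 30
Plane: -4x - 3y + 2z = 30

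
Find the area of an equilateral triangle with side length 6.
Area = (sqrt(3)/4) * s²
Area = (sqrt(3)/4) * 6²
Area = (sqrt(3)/4) * 36
Area = 15.59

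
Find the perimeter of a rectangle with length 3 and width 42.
Perimeter = 2 * (length + width)
Perimeter = 2 * (3 + 42)
Perimeter = 2 * 45
Perimeter = 90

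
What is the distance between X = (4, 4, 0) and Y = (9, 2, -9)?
d = √[(5)² + (-2)² + (-9)²] = √110 = 10.49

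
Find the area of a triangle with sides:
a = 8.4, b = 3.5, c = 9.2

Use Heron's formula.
s = (a+b+c)/2 = (8.4+3.5+9.2)/2 = 10.55
A = √(s(s-a)(s-b)(s-c)) = √(10.55·2.15·7.05·1.35)
A = √215.881 = 14.69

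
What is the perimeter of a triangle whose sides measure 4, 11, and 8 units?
Perimeter = sum of all sides
Perimeter = 4 + 11 + 8
Perimeter = 23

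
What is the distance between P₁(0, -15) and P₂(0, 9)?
Using the distance formula: d = sqrt((x₂-x₁)² + (y₂-y₁)²)
dx = 0 - 0 = 0
dy = 9 - (-15) = 24
d = sqrt(0² + 24²) = sqrt(0 + 576) = sqrt(576) = 24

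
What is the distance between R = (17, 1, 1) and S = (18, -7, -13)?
d = √[(1)² + (-8)² + (-14)²] = √261 = 16.16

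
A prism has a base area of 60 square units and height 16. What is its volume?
Volume = base area * height
Volume = 60 * 16
Volume = 960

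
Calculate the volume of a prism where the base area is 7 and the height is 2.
Volume = base area * height
Volume = 7 * 2
Volume = 14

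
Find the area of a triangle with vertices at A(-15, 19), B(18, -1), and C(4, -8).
Using the coordinate formula: Area = (1/2)|x₁(y₂-y₃) + x₂(y₃-y₁) + x₃(y₁-y₂)|
Area = (1/2)|(-15)((-1)-(-8)) + 18((-8)-19) + 4(19-(-1))|
Area = (1/2)|(-15)*7 + 18*(-27) + 4*20|
Area = (1/2)|(-105) + (-486) + 80|
Area = (1/2)*511 = 255.50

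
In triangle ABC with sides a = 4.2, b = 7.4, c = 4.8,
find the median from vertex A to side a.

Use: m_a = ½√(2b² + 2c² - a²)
m_a = ½√(2·7.4² + 2·4.8² - 4.2²)
m_a = ½√(109.52 + 46.08 - 17.64) = ½√137.96 = 5.873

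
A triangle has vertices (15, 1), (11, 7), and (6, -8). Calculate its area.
Using the coordinate formula: Area = (1/2)|x₁(y₂-y₃) + x₂(y₃-y₁) + x₃(y₁-y₂)|
Area = (1/2)|15(7-(-8)) + 11((-8)-1) + 6(1-7)|
Area = (1/2)|15*15 + 11*(-9) + 6*(-6)|
Area = (1/2)|225 + (-99) + (-36)|
Area = (1/2)*90 = 45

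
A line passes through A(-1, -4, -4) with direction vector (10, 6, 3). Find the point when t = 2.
P(2) = (-1 + 10(2), -4 + 6(2), -4 + 3(2)) = (19, 8, 2)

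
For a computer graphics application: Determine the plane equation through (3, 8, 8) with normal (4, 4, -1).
d = n·P = (4)(3) + (4)(8) + (-1)(8) = 36
Plane: 4x + 4y - z = 36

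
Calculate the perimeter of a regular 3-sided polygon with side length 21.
Perimeter = number of sides * side length
Perimeter = 3 * 21
Perimeter = 63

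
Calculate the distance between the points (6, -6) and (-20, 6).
Using the distance formula: d = sqrt((x₂-x₁)² + (y₂-y₁)²)
dx = (-20) - 6 = -26
dy = 6 - (-6) = 12
d = sqrt((-26)² + 12²) = sqrt(676 + 144) = sqrt(820) = 28.64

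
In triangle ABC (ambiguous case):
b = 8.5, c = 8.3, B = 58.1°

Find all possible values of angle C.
sin(C)/c = sin(B)/b  →  sin(C) = c·sin(B)/b = 8.3·sin(58.1°)/8.5 = 0.828996
C₁ = arcsin(0.828996) = 56°,  C₂ = 180° - C₁ = 124°
Check C₂: A = 180° - 58.1° - 124° = -2.1° ≤ 0, rejected
C = 56° (one solution)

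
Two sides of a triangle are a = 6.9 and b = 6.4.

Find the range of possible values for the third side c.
By the triangle inequality: |a - b| < c < a + b
|6.9 - 6.4| < c < 6.9 + 6.4
0.5 < c < 13.3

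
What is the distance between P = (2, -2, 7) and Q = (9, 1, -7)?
d = √[(7)² + (3)² + (-14)²] = √254 = 15.94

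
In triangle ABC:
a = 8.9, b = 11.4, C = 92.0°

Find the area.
Using A = ½ab·sin(C):
A = ½·8.9·11.4·sin(92.0°) = ½·101.46·0.999391 = 50.7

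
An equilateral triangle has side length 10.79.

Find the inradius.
For an equilateral triangle, r = s/(2√3) where s is the side.
r = 10.79/(2√3) = 10.79/3.464102 = 3.115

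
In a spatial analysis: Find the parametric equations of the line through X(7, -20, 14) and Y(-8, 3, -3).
Direction vector d = Y - X = (-15, 23, -17)
x = 7 - 15t, y = -20 + 23t, z = 14 - 17t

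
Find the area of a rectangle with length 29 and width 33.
Area = length * width
Area = 29 * 33
Area = 957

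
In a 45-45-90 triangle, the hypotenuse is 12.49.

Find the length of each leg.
In a 45-45-90 triangle, hypotenuse = leg·√2  →  leg = hypotenuse/√2
leg = 12.49/√2 = 8.832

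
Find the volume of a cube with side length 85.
Volume = s³
Volume = 85³
Volume = 614125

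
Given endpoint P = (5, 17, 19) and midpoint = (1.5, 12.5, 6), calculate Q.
Q = (2×1.5 - 5, 2×12.5 - 17, 2×6 - 19) = (-2, 8, -7)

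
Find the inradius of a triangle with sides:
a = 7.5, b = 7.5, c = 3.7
s = (a+b+c)/2 = (7.5+7.5+3.7)/2 = 9.35
Area = √(s(s-a)(s-b)(s-c)) = √(9.35·1.85·1.85·5.65) = 13.4463
r = Area/s = 13.4463/9.35 = 1.438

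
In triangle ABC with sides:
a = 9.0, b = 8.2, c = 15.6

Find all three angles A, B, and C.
By the law of cosines:
cos(A) = (b² + c² - a²)/(2bc) = 0.897436  →  A = 26.18°
cos(B) = (a² + c² - b²)/(2ac) = 0.915670  →  B = 23.7°
cos(C) = (a² + b² - c²)/(2ab) = -0.644444  →  C = 130.1°
Check: A + B + C = 180.0° ✓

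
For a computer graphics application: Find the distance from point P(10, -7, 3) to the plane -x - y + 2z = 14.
d = |(-1)(10) + (-1)(-7) + 2(3) - (14)| / √((-1)² + (-1)² + 2²) = 11/√6 = 4.491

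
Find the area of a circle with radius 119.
Area = pi * r²
Area = pi * 119²
Area = pi * 14161
Area = 44488.09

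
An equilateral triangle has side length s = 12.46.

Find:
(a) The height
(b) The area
(a) Height h = s·√3/2 = 12.46·√3/2 = 10.79
(b) Area = (√3/4)·s² = (√3/4)·12.46² = (√3/4)·155.252 = 67.23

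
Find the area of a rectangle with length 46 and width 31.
Area = length * width
Area = 46 * 31
Area = 1426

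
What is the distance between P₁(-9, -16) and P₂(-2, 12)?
Using the distance formula: d = sqrt((x₂-x₁)² + (y₂-y₁)²)
dx = (-2) - (-9) = 7
dy = 12 - (-16) = 28
d = sqrt(7² + 28²) = sqrt(49 + 784) = sqrt(833) = 28.86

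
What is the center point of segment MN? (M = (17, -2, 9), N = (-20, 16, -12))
Midpoint = ((17-20)/2, (-2+16)/2, (9-12)/2) = (-1.5, 7, -1.5)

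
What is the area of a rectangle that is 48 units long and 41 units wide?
Area = length * width
Area = 48 * 41
Area = 1968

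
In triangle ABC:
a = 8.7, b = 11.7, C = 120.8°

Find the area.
Using A = ½ab·sin(C):
A = ½·8.7·11.7·sin(120.8°) = ½·101.79·0.858960 = 43.72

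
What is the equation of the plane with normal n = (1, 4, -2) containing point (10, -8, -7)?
d = n·P = (1)(10) + (4)(-8) + (-2)(-7) = -8
Plane: x + 4y - 2z = -8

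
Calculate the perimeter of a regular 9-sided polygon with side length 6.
Perimeter = number of sides * side length
Perimeter = 9 * 6
Perimeter = 54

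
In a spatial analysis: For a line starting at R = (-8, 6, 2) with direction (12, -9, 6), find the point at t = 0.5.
P(0.5) = (-8 + 12(0.5), 6 + (-9)(0.5), 2 + 6(0.5)) = (-2, 1.5, 5)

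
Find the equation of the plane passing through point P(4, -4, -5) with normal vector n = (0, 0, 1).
d = n·P = (0)(4) + (0)(-4) + (1)(-5) = -5
Plane: z = -5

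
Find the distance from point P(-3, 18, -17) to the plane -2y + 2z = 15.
d = |0(-3) + (-2)(18) + 2(-17) - (15)| / √(0² + (-2)² + 2²) = 85/√8 = 30.05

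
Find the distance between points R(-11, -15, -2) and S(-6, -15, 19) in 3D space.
d = √[(5)² + (0)² + (21)²] = √466 = 21.59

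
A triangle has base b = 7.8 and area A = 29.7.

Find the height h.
A = ½bh  →  h = 2A/b
h = 2·29.7/7.8 = 7.615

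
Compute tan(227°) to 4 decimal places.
tan(227 degrees) = 1.0724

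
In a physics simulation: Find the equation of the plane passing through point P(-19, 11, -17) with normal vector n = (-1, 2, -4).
d = n·P = (-1)(-19) + (2)(11) + (-4)(-17) = 109
Plane: -x + 2y - 4z = 109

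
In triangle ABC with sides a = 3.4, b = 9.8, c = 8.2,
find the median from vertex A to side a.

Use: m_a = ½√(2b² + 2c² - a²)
m_a = ½√(2·9.8² + 2·8.2² - 3.4²)
m_a = ½√(192.08 + 134.48 - 11.56) = ½√315 = 8.874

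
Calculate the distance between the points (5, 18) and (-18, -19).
Using the distance formula: d = sqrt((x₂-x₁)² + (y₂-y₁)²)
dx = (-18) - 5 = -23
dy = (-19) - 18 = -37
d = sqrt((-23)² + (-37)²) = sqrt(529 + 1369) = sqrt(1898) = 43.57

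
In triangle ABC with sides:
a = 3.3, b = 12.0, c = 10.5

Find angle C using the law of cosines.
cos(C) = (a² + b² - c²)/(2ab)
cos(C) = (3.3² + 12.0² - 10.5²)/(2·3.3·12.0) = 44.64/79.2 = 0.563636
C = arccos(0.563636) = 55.69°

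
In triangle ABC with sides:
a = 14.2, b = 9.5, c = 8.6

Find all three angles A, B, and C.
By the law of cosines:
cos(A) = (b² + c² - a²)/(2bc) = -0.229070  →  A = 103.2°
cos(B) = (a² + c² - b²)/(2ac) = 0.758885  →  B = 40.63°
cos(C) = (a² + b² - c²)/(2ab) = 0.807746  →  C = 36.12°
Check: A + B + C = 180.0° ✓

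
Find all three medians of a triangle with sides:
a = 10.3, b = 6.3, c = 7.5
Using m_x = ½√(2y² + 2z² - x²):
m_a = ½√(2·6.3² + 2·7.5² - 10.3²) = ½√85.79 = 4.631
m_b = ½√(2·10.3² + 2·7.5² - 6.3²) = ½√284.99 = 8.441
m_c = ½√(2·10.3² + 2·6.3² - 7.5²) = ½√235.31 = 7.67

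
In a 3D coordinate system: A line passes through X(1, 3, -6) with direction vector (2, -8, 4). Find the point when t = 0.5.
P(0.5) = (1 + 2(0.5), 3 + (-8)(0.5), -6 + 4(0.5)) = (2, -1, -4)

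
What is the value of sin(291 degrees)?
sin(291 degrees) = -0.9336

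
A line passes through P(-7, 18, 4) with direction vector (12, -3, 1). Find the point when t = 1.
P(1) = (-7 + 12(1), 18 + (-3)(1), 4 + 1(1)) = (5, 15, 5)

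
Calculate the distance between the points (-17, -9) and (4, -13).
Using the distance formula: d = sqrt((x₂-x₁)² + (y₂-y₁)²)
dx = 4 - (-17) = 21
dy = (-13) - (-9) = -4
d = sqrt(21² + (-4)²) = sqrt(441 + 16) = sqrt(457) = 21.38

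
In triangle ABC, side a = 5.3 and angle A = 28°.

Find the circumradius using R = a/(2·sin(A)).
R = a/(2·sin(A)) = 5.3/(2·sin(28°))
R = 5.3/(2·0.469472) = 5.3/0.938943 = 5.645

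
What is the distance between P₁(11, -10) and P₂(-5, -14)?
Using the distance formula: d = sqrt((x₂-x₁)² + (y₂-y₁)²)
dx = (-5) - 11 = -16
dy = (-14) - (-10) = -4
d = sqrt((-16)² + (-4)²) = sqrt(256 + 16) = sqrt(272) = 16.49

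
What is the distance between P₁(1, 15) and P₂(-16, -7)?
Using the distance formula: d = sqrt((x₂-x₁)² + (y₂-y₁)²)
dx = (-16) - 1 = -17
dy = (-7) - 15 = -22
d = sqrt((-17)² + (-22)²) = sqrt(289 + 484) = sqrt(773) = 27.80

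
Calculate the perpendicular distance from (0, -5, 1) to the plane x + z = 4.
d = |1(0) + 0(-5) + 1(1) - (4)| / √(1² + 0² + 1²) = 3/√2 = 2.121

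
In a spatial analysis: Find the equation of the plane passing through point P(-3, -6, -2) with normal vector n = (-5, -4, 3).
d = n·P = (-5)(-3) + (-4)(-6) + (3)(-2) = 33
Plane: -5x - 4y + 3z = 33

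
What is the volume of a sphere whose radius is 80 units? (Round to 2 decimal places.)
Volume = (4/3) * pi * r³
Volume = (4/3) * pi * 80³
Volume = (4/3) * pi * 512000
Volume = 2144660.58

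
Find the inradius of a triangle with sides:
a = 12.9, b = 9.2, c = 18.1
s = (a+b+c)/2 = (12.9+9.2+18.1)/2 = 20.1
Area = √(s(s-a)(s-b)(s-c)) = √(20.1·7.2·10.9·2) = 56.1685
r = Area/s = 56.1685/20.1 = 2.794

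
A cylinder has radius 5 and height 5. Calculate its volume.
Volume = pi * r² * h
Volume = pi * 5² * 5
Volume = pi * 25 * 5
Volume = pi * 125
Volume = 392.70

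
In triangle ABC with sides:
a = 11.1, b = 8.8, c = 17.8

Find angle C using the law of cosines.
cos(C) = (a² + b² - c²)/(2ab)
cos(C) = (11.1² + 8.8² - 17.8²)/(2·11.1·8.8) = -116.19/195.36 = -0.594748
C = arccos(-0.594748) = 126.5°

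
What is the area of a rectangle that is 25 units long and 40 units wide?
Area = length * width
Area = 25 * 40
Area = 1000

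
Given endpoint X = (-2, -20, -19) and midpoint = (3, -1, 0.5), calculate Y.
Y = (2×3 - (-2), 2×(-1) - (-20), 2×0.5 - (-19)) = (8, 18, 20)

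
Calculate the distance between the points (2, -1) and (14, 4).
Using the distance formula: d = sqrt((x₂-x₁)² + (y₂-y₁)²)
dx = 14 - 2 = 12
dy = 4 - (-1) = 5
d = sqrt(12² + 5²) = sqrt(144 + 25) = sqrt(169) = 13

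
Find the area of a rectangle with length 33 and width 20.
Area = length * width
Area = 33 * 20
Area = 660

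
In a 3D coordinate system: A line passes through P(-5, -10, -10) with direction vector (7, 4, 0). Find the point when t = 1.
P(1) = (-5 + 7(1), -10 + 4(1), -10 + 0(1)) = (2, -6, -10)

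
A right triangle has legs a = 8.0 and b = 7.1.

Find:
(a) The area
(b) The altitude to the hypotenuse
(a) Area = ½ab = ½·8.0·7.1 = 28.4
(b) Hypotenuse c = √(8.0² + 7.1²) = √114.41 = 10.6963
    Area = ½·c·h_c  →  h_c = 2·Area/c = 2·28.4/10.6963 = 5.31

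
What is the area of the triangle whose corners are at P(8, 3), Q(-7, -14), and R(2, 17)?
Using the coordinate formula: Area = (1/2)|x₁(y₂-y₃) + x₂(y₃-y₁) + x₃(y₁-y₂)|
Area = (1/2)|8((-14)-17) + (-7)(17-3) + 2(3-(-14))|
Area = (1/2)|8*(-31) + (-7)*14 + 2*17|
Area = (1/2)|(-248) + (-98) + 34|
Area = (1/2)*312 = 156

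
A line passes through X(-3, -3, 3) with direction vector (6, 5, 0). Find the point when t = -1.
P(-1) = (-3 + 6(-1), -3 + 5(-1), 3 + 0(-1)) = (-9, -8, 3)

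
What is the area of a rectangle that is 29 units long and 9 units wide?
Area = length * width
Area = 29 * 9
Area = 261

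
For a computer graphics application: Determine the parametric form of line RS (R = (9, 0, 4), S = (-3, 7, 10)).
Direction vector d = S - R = (-12, 7, 6)
x = 9 - 12t, y = 0 + 7t, z = 4 + 6t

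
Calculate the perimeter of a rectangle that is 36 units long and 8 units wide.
Perimeter = 2 * (length + width)
Perimeter = 2 * (36 + 8)
Perimeter = 2 * 44
Perimeter = 88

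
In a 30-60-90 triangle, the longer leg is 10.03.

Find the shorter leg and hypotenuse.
In a 30-60-90 triangle, sides are in ratio 1 : √3 : 2.
Long leg = short leg·√3  →  short leg = 10.03/√3 = 5.791
Hypotenuse = 2·(short leg) = 2·10.03/√3 = 11.58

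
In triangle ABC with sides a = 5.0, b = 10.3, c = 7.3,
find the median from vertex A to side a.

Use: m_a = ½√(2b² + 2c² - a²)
m_a = ½√(2·10.3² + 2·7.3² - 5.0²)
m_a = ½√(212.18 + 106.58 - 25) = ½√293.76 = 8.57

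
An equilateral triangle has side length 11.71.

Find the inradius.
For an equilateral triangle, r = s/(2√3) where s is the side.
r = 11.71/(2√3) = 11.71/3.464102 = 3.38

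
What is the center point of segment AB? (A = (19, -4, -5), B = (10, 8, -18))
Midpoint = ((19+10)/2, (-4+8)/2, (-5-18)/2) = (14.5, 2, -11.5)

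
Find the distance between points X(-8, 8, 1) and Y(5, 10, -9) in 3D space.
d = √[(13)² + (2)² + (-10)²] = √273 = 16.52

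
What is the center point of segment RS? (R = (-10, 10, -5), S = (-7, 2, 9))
Midpoint = ((-10-7)/2, (10+2)/2, (-5+9)/2) = (-8.5, 6, 2)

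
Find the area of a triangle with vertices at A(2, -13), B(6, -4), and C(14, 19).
Using the coordinate formula: Area = (1/2)|x₁(y₂-y₃) + x₂(y₃-y₁) + x₃(y₁-y₂)|
Area = (1/2)|2((-4)-19) + 6(19-(-13)) + 14((-13)-(-4))|
Area = (1/2)|2*(-23) + 6*32 + 14*(-9)|
Area = (1/2)|(-46) + 192 + (-126)|
Area = (1/2)*20 = 10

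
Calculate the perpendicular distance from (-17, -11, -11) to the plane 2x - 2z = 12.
d = |2(-17) + 0(-11) + (-2)(-11) - (12)| / √(2² + 0² + (-2)²) = 24/√8 = 8.485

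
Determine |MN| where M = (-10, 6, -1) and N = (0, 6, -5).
d = √[(10)² + (0)² + (-4)²] = √116 = 10.77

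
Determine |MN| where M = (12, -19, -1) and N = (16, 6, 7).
d = √[(4)² + (25)² + (8)²] = √705 = 26.55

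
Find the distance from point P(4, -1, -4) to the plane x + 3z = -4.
d = |1(4) + 0(-1) + 3(-4) - (-4)| / √(1² + 0² + 3²) = 4/√10 = 1.265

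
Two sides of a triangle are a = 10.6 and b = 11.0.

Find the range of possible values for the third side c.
By the triangle inequality: |a - b| < c < a + b
|10.6 - 11.0| < c < 10.6 + 11.0
0.4 < c < 21.6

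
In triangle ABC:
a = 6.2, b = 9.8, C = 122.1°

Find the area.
Using A = ½ab·sin(C):
A = ½·6.2·9.8·sin(122.1°) = ½·60.76·0.847122 = 25.74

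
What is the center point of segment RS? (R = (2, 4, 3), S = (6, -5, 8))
Midpoint = ((2+6)/2, (4-5)/2, (3+8)/2) = (4, -0.5, 5.5)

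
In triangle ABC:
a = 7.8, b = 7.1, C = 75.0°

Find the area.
Using A = ½ab·sin(C):
A = ½·7.8·7.1·sin(75.0°) = ½·55.38·0.965926 = 26.75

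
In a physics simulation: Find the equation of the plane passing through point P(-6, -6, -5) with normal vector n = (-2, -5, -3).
d = n·P = (-2)(-6) + (-5)(-6) + (-3)(-5) = 57
Plane: -2x - 5y - 3z = 57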